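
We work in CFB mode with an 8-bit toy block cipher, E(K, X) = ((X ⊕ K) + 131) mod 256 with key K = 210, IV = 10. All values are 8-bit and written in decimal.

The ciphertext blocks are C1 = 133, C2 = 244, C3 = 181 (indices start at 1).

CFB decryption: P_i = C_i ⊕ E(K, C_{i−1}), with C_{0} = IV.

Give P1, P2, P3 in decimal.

P1: E(K, 10) = 91; 133 ⊕ 91 = 222.
P2: E(K, 133) = 218; 244 ⊕ 218 = 46.
P3: E(K, 244) = 169; 181 ⊕ 169 = 28.

P1 = 222, P2 = 46, P3 = 28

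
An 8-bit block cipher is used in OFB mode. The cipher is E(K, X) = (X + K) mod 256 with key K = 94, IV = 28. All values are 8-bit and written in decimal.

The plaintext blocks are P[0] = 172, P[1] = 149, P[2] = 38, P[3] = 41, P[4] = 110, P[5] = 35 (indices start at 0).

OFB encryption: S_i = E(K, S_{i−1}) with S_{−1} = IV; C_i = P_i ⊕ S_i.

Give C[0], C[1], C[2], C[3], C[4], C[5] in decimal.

C[0]: S = E(K, 28) = 122; 172 ⊕ 122 = 214.
C[1]: S = E(K, 122) = 216; 149 ⊕ 216 = 77.
C[2]: S = E(K, 216) = 54; 38 ⊕ 54 = 16.
C[3]: S = E(K, 54) = 148; 41 ⊕ 148 = 189.
C[4]: S = E(K, 148) = 242; 110 ⊕ 242 = 156.
C[5]: S = E(K, 242) = 80; 35 ⊕ 80 = 115.

C[0] = 214, C[1] = 77, C[2] = 16, C[3] = 189, C[4] = 156, C[5] = 115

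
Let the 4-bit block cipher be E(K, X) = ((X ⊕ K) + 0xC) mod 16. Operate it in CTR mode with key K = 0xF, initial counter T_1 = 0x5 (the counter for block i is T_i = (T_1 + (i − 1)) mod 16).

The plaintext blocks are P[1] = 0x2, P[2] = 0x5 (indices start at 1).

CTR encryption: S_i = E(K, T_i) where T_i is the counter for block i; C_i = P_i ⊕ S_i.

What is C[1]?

C[1]: T = 0x5, S = E(K, T) = 0x6; 0x2 ⊕ 0x6 = 0x4.

C[1] = 0x4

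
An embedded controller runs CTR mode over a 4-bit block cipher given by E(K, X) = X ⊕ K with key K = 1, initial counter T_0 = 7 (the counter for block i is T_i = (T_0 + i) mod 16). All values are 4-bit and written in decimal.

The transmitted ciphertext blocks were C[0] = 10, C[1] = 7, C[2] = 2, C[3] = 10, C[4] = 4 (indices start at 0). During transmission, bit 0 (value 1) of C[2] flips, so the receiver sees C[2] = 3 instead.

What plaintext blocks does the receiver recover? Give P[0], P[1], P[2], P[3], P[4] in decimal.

CTR decryption: S_i = E(K, T_i) where T_i is the counter for block i; P_i = C_i ⊕ S_i.
Only C[2] changed, to 3. In CTR, a change in C_i flips the same bit in P_i only; the keystream is unaffected. Decrypting the received ciphertext:
P[0]: T = 7, S = E(K, T) = 6; 10 ⊕ 6 = 12.
P[1]: T = 8, S = E(K, T) = 9; 7 ⊕ 9 = 14.
P[2]: T = 9, S = E(K, T) = 8; 3 ⊕ 8 = 11.
P[3]: T = 10, S = E(K, T) = 11; 10 ⊕ 11 = 1.
P[4]: T = 11, S = E(K, T) = 10; 4 ⊕ 10 = 14.
Blocks that differ from the original plaintext: P[2].

P[0] = 12, P[1] = 14, P[2] = 11, P[3] = 1, P[4] = 14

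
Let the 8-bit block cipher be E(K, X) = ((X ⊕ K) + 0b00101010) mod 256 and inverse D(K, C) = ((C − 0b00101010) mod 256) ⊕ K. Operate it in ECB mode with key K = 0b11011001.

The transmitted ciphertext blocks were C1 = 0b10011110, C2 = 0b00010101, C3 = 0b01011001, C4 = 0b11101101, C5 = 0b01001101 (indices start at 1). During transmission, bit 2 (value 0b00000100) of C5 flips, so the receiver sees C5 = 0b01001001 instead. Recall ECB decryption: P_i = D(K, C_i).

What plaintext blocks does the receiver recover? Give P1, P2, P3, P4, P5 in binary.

Only C5 changed, to 0b01001001. In ECB, a change in C_i affects only P_i. Decrypting the received ciphertext:
P1: D(K, 0b10011110) = 0b10101101.
P2: D(K, 0b00010101) = 0b00110010.
P3: D(K, 0b01011001) = 0b11110110.
P4: D(K, 0b11101101) = 0b00011010.
P5: D(K, 0b01001001) = 0b11000110.
Blocks that differ from the original plaintext: P5.

P1 = 0b10101101, P2 = 0b00110010, P3 = 0b11110110, P4 = 0b00011010, P5 = 0b11000110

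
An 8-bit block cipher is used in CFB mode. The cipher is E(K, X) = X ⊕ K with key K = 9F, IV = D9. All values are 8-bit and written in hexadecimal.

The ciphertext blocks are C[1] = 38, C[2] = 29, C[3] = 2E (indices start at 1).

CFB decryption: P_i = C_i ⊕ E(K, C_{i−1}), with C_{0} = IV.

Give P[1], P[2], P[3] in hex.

P[1]: E(K, D9) = 46; 38 ⊕ 46 = 7E.
P[2]: E(K, 38) = A7; 29 ⊕ A7 = 8E.
P[3]: E(K, 29) = B6; 2E ⊕ B6 = 98.

P[1] = 7E, P[2] = 8E, P[3] = 98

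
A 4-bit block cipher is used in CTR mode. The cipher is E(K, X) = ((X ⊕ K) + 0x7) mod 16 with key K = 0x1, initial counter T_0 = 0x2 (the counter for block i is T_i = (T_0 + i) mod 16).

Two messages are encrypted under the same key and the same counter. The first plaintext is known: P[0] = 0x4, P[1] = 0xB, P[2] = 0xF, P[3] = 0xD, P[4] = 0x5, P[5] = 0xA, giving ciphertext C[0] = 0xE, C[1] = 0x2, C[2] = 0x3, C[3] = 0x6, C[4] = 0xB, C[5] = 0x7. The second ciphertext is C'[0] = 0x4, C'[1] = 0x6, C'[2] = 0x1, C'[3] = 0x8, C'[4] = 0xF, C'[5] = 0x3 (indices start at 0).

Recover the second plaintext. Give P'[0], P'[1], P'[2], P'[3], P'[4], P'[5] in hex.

P'[0] = 0xE, P'[1] = 0xF, P'[2] = 0xD, P'[3] = 0x3, P'[4] = 0x1, P'[5] = 0xE

In CTR with a reused counter, both messages share the same keystream S_i, so C_i ⊕ C'_i = P_i ⊕ P'_i and thus P'_i = P_i ⊕ C_i ⊕ C'_i.
P'[0]: 0x4 ⊕ 0xE ⊕ 0x4 = 0xE.
P'[1]: 0xB ⊕ 0x2 ⊕ 0x6 = 0xF.
P'[2]: 0xF ⊕ 0x3 ⊕ 0x1 = 0xD.
P'[3]: 0xD ⊕ 0x6 ⊕ 0x8 = 0x3.
P'[4]: 0x5 ⊕ 0xB ⊕ 0xF = 0x1.
P'[5]: 0xA ⊕ 0x7 ⊕ 0x3 = 0xE.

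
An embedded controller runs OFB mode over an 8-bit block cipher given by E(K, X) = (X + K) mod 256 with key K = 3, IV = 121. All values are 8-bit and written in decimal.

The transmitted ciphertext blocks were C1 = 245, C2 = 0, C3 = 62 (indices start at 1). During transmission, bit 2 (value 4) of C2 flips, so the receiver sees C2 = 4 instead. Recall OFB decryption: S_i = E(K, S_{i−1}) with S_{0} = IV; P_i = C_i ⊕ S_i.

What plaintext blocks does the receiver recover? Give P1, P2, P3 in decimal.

P1 = 137, P2 = 123, P3 = 188

Only C2 changed, to 4. In OFB, a change in C_i flips the same bit in P_i only; the keystream is unaffected. Decrypting the received ciphertext:
P1: S = E(K, 121) = 124; 245 ⊕ 124 = 137.
P2: S = E(K, 124) = 127; 4 ⊕ 127 = 123.
P3: S = E(K, 127) = 130; 62 ⊕ 130 = 188.
Blocks that differ from the original plaintext: P2.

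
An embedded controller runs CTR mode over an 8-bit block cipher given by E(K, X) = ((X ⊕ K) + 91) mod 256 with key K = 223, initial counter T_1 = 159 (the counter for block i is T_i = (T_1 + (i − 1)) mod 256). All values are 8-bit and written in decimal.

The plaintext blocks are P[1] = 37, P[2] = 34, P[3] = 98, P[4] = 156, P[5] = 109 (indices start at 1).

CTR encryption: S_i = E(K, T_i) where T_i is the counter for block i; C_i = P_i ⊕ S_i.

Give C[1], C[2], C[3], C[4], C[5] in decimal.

C[1]: T = 159, S = E(K, T) = 155; 37 ⊕ 155 = 190.
C[2]: T = 160, S = E(K, T) = 218; 34 ⊕ 218 = 248.
C[3]: T = 161, S = E(K, T) = 217; 98 ⊕ 217 = 187.
C[4]: T = 162, S = E(K, T) = 216; 156 ⊕ 216 = 68.
C[5]: T = 163, S = E(K, T) = 215; 109 ⊕ 215 = 186.

C[1] = 190, C[2] = 248, C[3] = 187, C[4] = 68, C[5] = 186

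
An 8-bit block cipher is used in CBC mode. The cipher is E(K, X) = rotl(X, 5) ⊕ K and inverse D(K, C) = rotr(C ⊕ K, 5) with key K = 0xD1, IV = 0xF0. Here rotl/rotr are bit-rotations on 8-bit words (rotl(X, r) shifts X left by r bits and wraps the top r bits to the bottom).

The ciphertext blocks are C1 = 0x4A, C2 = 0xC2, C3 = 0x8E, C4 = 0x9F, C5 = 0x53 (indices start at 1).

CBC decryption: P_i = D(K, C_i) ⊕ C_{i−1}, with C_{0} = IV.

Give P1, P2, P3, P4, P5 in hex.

P1 = 0x2C, P2 = 0xD2, P3 = 0x38, P4 = 0xFC, P5 = 0x8B

P1: D(K, 0x4A) = 0xDC; 0xDC ⊕ 0xF0 = 0x2C.
P2: D(K, 0xC2) = 0x98; 0x98 ⊕ 0x4A = 0xD2.
P3: D(K, 0x8E) = 0xFA; 0xFA ⊕ 0xC2 = 0x38.
P4: D(K, 0x9F) = 0x72; 0x72 ⊕ 0x8E = 0xFC.
P5: D(K, 0x53) = 0x14; 0x14 ⊕ 0x9F = 0x8B.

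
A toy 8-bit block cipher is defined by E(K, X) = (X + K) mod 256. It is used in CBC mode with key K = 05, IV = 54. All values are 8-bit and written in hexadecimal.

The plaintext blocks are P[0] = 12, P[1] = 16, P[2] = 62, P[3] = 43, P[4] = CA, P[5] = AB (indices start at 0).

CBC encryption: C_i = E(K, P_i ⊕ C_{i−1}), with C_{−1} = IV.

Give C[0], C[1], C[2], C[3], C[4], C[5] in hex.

C[0] = 4B, C[1] = 62, C[2] = 05, C[3] = 4B, C[4] = 86, C[5] = 32

C[0]: P[0] ⊕ 54 = 46; E(K, 46) = 4B.
C[1]: P[1] ⊕ 4B = 5D; E(K, 5D) = 62.
C[2]: P[2] ⊕ 62 = 00; E(K, 00) = 05.
C[3]: P[3] ⊕ 05 = 46; E(K, 46) = 4B.
C[4]: P[4] ⊕ 4B = 81; E(K, 81) = 86.
C[5]: P[5] ⊕ 86 = 2D; E(K, 2D) = 32.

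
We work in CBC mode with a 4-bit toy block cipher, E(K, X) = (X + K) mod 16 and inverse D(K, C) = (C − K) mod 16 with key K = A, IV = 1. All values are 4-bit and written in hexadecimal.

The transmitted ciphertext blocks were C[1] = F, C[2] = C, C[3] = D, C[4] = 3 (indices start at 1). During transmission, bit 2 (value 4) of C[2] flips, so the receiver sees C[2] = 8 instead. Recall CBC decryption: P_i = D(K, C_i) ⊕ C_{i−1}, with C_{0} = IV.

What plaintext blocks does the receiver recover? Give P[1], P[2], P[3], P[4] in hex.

P[1] = 4, P[2] = 1, P[3] = B, P[4] = 4

Only C[2] changed, to 8. In CBC, a change in C_i garbles P_i and flips the same bit in P_{i+1}. Decrypting the received ciphertext:
P[1]: D(K, F) = 5; 5 ⊕ 1 = 4.
P[2]: D(K, 8) = E; E ⊕ F = 1.
P[3]: D(K, D) = 3; 3 ⊕ 8 = B.
P[4]: D(K, 3) = 9; 9 ⊕ D = 4.
Blocks that differ from the original plaintext: P[2], P[3].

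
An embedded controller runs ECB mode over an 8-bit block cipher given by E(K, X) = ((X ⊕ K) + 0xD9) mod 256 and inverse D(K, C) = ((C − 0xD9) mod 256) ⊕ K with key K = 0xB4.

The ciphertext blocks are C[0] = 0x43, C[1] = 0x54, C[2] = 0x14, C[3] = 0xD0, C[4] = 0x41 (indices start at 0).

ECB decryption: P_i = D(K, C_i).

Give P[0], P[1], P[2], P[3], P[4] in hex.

P[0] = 0xDE, P[1] = 0xCF, P[2] = 0x8F, P[3] = 0x43, P[4] = 0xDC

P[0]: D(K, 0x43) = 0xDE.
P[1]: D(K, 0x54) = 0xCF.
P[2]: D(K, 0x14) = 0x8F.
P[3]: D(K, 0xD0) = 0x43.
P[4]: D(K, 0x41) = 0xDC.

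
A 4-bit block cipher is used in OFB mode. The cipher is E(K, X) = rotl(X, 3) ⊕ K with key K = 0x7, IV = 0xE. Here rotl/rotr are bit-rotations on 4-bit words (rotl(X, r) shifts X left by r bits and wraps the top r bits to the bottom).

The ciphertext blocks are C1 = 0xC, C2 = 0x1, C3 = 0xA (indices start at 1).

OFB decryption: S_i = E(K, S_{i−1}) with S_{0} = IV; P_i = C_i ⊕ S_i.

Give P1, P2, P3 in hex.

P1: S = E(K, 0xE) = 0x0; 0xC ⊕ 0x0 = 0xC.
P2: S = E(K, 0x0) = 0x7; 0x1 ⊕ 0x7 = 0x6.
P3: S = E(K, 0x7) = 0xC; 0xA ⊕ 0xC = 0x6.

P1 = 0xC, P2 = 0x6, P3 = 0x6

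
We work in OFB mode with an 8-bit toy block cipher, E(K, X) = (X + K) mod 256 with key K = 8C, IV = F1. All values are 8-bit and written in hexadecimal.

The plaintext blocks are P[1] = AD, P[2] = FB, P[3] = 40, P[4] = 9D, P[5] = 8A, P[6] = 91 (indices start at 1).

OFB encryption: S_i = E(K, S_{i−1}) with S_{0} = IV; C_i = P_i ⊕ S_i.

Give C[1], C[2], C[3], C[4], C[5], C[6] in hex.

C[1]: S = E(K, F1) = 7D; AD ⊕ 7D = D0.
C[2]: S = E(K, 7D) = 09; FB ⊕ 09 = F2.
C[3]: S = E(K, 09) = 95; 40 ⊕ 95 = D5.
C[4]: S = E(K, 95) = 21; 9D ⊕ 21 = BC.
C[5]: S = E(K, 21) = AD; 8A ⊕ AD = 27.
C[6]: S = E(K, AD) = 39; 91 ⊕ 39 = A8.

C[1] = D0, C[2] = F2, C[3] = D5, C[4] = BC, C[5] = 27, C[6] = A8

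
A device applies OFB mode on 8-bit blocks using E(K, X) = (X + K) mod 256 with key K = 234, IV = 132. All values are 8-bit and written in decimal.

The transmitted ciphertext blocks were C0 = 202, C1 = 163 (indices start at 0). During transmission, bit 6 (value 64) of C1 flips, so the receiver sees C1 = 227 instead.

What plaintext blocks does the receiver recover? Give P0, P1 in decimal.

OFB decryption: S_i = E(K, S_{i−1}) with S_{−1} = IV; P_i = C_i ⊕ S_i.
Only C1 changed, to 227. In OFB, a change in C_i flips the same bit in P_i only; the keystream is unaffected. Decrypting the received ciphertext:
P0: S = E(K, 132) = 110; 202 ⊕ 110 = 164.
P1: S = E(K, 110) = 88; 227 ⊕ 88 = 187.
Blocks that differ from the original plaintext: P1.

P0 = 164, P1 = 187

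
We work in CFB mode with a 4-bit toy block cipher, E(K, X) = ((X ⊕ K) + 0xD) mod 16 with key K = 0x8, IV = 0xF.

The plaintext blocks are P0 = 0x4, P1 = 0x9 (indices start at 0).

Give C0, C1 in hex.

CFB encryption: C_i = P_i ⊕ E(K, C_{i−1}), with C_{−1} = IV.
C0: E(K, 0xF) = 0x4; 0x4 ⊕ 0x4 = 0x0.
C1: E(K, 0x0) = 0x5; 0x9 ⊕ 0x5 = 0xC.

C0 = 0x0, C1 = 0xC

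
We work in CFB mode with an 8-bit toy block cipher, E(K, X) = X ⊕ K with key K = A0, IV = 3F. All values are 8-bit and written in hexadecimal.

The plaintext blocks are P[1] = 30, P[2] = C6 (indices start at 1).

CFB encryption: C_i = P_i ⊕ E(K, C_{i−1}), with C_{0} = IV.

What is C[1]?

C[1] = AF

C[1]: E(K, 3F) = 9F; 30 ⊕ 9F = AF.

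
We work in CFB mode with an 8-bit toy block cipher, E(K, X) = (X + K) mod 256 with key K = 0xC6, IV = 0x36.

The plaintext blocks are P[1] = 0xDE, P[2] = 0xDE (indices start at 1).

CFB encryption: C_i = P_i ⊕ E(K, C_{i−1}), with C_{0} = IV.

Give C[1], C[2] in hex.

C[1]: E(K, 0x36) = 0xFC; 0xDE ⊕ 0xFC = 0x22.
C[2]: E(K, 0x22) = 0xE8; 0xDE ⊕ 0xE8 = 0x36.

C[1] = 0x22, C[2] = 0x36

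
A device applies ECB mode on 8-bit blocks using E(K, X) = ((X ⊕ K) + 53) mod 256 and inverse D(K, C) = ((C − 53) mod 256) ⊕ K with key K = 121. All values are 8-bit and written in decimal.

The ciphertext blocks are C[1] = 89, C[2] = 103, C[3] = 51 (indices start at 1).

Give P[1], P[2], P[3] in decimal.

ECB decryption: P_i = D(K, C_i).
P[1]: D(K, 89) = 93.
P[2]: D(K, 103) = 75.
P[3]: D(K, 51) = 135.

P[1] = 93, P[2] = 75, P[3] = 135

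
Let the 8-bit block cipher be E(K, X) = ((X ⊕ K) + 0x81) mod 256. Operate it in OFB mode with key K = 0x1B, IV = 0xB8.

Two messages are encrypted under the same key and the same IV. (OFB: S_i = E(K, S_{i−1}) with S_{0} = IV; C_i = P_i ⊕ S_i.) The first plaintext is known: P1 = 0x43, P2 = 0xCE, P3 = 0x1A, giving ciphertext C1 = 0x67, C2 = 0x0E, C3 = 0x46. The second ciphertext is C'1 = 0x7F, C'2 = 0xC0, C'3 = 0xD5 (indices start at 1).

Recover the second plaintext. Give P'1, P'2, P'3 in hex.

In OFB with a reused IV, both messages share the same keystream S_i, so C_i ⊕ C'_i = P_i ⊕ P'_i and thus P'_i = P_i ⊕ C_i ⊕ C'_i.
P'1: 0x43 ⊕ 0x67 ⊕ 0x7F = 0x5B.
P'2: 0xCE ⊕ 0x0E ⊕ 0xC0 = 0x00.
P'3: 0x1A ⊕ 0x46 ⊕ 0xD5 = 0x89.

P'1 = 0x5B, P'2 = 0x00, P'3 = 0x89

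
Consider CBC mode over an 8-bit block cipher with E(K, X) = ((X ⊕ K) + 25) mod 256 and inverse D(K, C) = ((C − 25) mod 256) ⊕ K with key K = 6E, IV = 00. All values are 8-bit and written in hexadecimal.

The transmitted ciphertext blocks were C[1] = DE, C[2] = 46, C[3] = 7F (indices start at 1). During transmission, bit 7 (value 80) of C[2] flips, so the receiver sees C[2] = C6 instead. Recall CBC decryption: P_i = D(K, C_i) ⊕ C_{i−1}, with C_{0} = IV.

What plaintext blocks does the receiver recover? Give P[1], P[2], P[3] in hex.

Only C[2] changed, to C6. In CBC, a change in C_i garbles P_i and flips the same bit in P_{i+1}. Decrypting the received ciphertext:
P[1]: D(K, DE) = D7; D7 ⊕ 00 = D7.
P[2]: D(K, C6) = CF; CF ⊕ DE = 11.
P[3]: D(K, 7F) = 34; 34 ⊕ C6 = F2.
Blocks that differ from the original plaintext: P[2], P[3].

P[1] = D7, P[2] = 11, P[3] = F2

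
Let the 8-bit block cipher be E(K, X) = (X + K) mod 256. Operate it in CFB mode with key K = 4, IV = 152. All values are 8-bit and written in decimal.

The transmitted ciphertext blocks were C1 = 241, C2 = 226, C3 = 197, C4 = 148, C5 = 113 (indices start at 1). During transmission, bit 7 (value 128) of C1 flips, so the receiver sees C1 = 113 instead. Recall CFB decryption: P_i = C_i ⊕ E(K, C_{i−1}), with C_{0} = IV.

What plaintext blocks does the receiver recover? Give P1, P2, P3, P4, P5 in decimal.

Only C1 changed, to 113. In CFB, a change in C_i flips the same bit in P_i and garbles P_{i+1}. Decrypting the received ciphertext:
P1: E(K, 152) = 156; 113 ⊕ 156 = 237.
P2: E(K, 113) = 117; 226 ⊕ 117 = 151.
P3: E(K, 226) = 230; 197 ⊕ 230 = 35.
P4: E(K, 197) = 201; 148 ⊕ 201 = 93.
P5: E(K, 148) = 152; 113 ⊕ 152 = 233.
Blocks that differ from the original plaintext: P1, P2.

P1 = 237, P2 = 151, P3 = 35, P4 = 93, P5 = 233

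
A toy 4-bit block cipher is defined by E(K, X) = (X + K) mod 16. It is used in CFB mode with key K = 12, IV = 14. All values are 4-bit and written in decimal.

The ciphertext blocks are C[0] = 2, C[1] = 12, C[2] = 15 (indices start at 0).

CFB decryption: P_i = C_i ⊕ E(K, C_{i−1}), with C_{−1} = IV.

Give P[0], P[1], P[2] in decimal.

P[0]: E(K, 14) = 10; 2 ⊕ 10 = 8.
P[1]: E(K, 2) = 14; 12 ⊕ 14 = 2.
P[2]: E(K, 12) = 8; 15 ⊕ 8 = 7.

P[0] = 8, P[1] = 2, P[2] = 7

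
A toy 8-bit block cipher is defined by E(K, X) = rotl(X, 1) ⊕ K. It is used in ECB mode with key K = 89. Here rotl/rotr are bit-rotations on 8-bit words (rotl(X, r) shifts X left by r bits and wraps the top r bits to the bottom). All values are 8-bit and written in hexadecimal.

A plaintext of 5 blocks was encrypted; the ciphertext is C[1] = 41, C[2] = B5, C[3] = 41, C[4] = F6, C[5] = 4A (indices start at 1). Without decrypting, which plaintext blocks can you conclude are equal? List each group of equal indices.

P[1] = P[3]

ECB encrypts each block independently with the same key, so equal ciphertext blocks imply equal plaintext blocks.
C[1] = C[3] = 41, so P[1] = P[3].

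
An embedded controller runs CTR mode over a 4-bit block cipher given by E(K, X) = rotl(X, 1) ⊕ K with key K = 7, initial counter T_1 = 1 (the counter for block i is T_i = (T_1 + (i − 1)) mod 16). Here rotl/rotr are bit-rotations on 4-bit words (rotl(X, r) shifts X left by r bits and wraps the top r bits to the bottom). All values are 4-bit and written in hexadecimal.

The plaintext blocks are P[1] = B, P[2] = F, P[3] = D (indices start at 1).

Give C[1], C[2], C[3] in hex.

CTR encryption: S_i = E(K, T_i) where T_i is the counter for block i; C_i = P_i ⊕ S_i.
C[1]: T = 1, S = E(K, T) = 5; B ⊕ 5 = E.
C[2]: T = 2, S = E(K, T) = 3; F ⊕ 3 = C.
C[3]: T = 3, S = E(K, T) = 1; D ⊕ 1 = C.

C[1] = E, C[2] = C, C[3] = C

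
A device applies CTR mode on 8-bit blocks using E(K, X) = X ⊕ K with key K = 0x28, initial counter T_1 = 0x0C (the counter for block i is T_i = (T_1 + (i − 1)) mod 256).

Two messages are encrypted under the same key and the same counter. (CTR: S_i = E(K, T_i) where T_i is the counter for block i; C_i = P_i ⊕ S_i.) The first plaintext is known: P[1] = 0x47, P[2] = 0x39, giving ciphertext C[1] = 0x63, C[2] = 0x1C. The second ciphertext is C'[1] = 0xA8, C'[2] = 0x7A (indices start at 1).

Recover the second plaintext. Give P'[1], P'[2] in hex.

P'[1] = 0x8C, P'[2] = 0x5F

In CTR with a reused counter, both messages share the same keystream S_i, so C_i ⊕ C'_i = P_i ⊕ P'_i and thus P'_i = P_i ⊕ C_i ⊕ C'_i.
P'[1]: 0x47 ⊕ 0x63 ⊕ 0xA8 = 0x8C.
P'[2]: 0x39 ⊕ 0x1C ⊕ 0x7A = 0x5F.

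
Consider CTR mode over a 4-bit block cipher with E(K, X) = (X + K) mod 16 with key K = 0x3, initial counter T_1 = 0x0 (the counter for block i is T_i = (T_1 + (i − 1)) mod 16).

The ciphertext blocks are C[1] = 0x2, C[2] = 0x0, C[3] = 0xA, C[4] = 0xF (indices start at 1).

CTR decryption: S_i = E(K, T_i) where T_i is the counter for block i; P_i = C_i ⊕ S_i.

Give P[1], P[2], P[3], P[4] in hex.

P[1]: T = 0x0, S = E(K, T) = 0x3; 0x2 ⊕ 0x3 = 0x1.
P[2]: T = 0x1, S = E(K, T) = 0x4; 0x0 ⊕ 0x4 = 0x4.
P[3]: T = 0x2, S = E(K, T) = 0x5; 0xA ⊕ 0x5 = 0xF.
P[4]: T = 0x3, S = E(K, T) = 0x6; 0xF ⊕ 0x6 = 0x9.

P[1] = 0x1, P[2] = 0x4, P[3] = 0xF, P[4] = 0x9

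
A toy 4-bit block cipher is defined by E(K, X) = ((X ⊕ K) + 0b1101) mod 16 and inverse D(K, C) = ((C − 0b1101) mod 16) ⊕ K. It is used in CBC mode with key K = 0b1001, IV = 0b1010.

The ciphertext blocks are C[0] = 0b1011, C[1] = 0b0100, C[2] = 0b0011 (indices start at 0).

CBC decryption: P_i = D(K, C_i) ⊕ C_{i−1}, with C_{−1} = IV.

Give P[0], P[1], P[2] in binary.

P[0] = 0b1101, P[1] = 0b0101, P[2] = 0b1011

P[0]: D(K, 0b1011) = 0b0111; 0b0111 ⊕ 0b1010 = 0b1101.
P[1]: D(K, 0b0100) = 0b1110; 0b1110 ⊕ 0b1011 = 0b0101.
P[2]: D(K, 0b0011) = 0b1111; 0b1111 ⊕ 0b0100 = 0b1011.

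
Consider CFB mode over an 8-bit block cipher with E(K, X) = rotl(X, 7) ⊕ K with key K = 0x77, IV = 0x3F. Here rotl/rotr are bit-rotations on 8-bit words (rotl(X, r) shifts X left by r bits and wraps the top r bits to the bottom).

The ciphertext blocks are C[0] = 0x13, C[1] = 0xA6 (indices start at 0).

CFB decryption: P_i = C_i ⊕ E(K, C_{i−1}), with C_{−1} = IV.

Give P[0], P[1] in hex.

P[0]: E(K, 0x3F) = 0xE8; 0x13 ⊕ 0xE8 = 0xFB.
P[1]: E(K, 0x13) = 0xFE; 0xA6 ⊕ 0xFE = 0x58.

P[0] = 0xFB, P[1] = 0x58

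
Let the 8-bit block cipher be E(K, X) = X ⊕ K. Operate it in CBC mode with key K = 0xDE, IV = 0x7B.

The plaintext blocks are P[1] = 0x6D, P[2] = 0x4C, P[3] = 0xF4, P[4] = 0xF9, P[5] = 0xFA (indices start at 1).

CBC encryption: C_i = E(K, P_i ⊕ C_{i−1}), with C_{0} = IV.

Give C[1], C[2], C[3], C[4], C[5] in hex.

C[1]: P[1] ⊕ 0x7B = 0x16; E(K, 0x16) = 0xC8.
C[2]: P[2] ⊕ 0xC8 = 0x84; E(K, 0x84) = 0x5A.
C[3]: P[3] ⊕ 0x5A = 0xAE; E(K, 0xAE) = 0x70.
C[4]: P[4] ⊕ 0x70 = 0x89; E(K, 0x89) = 0x57.
C[5]: P[5] ⊕ 0x57 = 0xAD; E(K, 0xAD) = 0x73.

C[1] = 0xC8, C[2] = 0x5A, C[3] = 0x70, C[4] = 0x57, C[5] = 0x73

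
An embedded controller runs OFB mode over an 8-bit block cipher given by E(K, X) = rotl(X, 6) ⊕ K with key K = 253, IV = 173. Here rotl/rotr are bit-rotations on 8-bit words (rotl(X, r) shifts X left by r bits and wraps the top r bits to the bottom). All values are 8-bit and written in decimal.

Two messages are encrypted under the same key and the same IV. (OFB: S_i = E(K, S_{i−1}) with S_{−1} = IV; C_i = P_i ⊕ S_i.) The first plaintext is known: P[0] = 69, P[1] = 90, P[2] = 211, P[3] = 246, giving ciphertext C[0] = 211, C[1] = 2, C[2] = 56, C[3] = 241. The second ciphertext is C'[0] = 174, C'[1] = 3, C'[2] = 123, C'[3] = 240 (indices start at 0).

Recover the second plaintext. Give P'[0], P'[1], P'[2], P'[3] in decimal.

In OFB with a reused IV, both messages share the same keystream S_i, so C_i ⊕ C'_i = P_i ⊕ P'_i and thus P'_i = P_i ⊕ C_i ⊕ C'_i.
P'[0]: 69 ⊕ 211 ⊕ 174 = 56.
P'[1]: 90 ⊕ 2 ⊕ 3 = 91.
P'[2]: 211 ⊕ 56 ⊕ 123 = 144.
P'[3]: 246 ⊕ 241 ⊕ 240 = 247.

P'[0] = 56, P'[1] = 91, P'[2] = 144, P'[3] = 247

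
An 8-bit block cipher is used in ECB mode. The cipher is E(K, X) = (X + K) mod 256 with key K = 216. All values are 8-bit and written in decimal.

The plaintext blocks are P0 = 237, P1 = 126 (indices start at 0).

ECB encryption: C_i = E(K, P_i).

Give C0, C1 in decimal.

C0 = 197, C1 = 86

C0: E(K, 237) = 197.
C1: E(K, 126) = 86.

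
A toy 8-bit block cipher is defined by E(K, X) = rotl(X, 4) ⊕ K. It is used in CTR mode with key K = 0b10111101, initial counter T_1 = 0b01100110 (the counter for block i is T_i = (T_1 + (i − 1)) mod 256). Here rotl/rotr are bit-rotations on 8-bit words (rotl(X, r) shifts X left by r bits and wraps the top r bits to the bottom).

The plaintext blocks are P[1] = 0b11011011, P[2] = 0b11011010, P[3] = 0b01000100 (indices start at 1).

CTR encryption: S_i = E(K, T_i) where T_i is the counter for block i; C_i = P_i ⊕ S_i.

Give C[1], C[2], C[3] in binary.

C[1] = 0b00000000, C[2] = 0b00010001, C[3] = 0b01111111

C[1]: T = 0b01100110, S = E(K, T) = 0b11011011; 0b11011011 ⊕ 0b11011011 = 0b00000000.
C[2]: T = 0b01100111, S = E(K, T) = 0b11001011; 0b11011010 ⊕ 0b11001011 = 0b00010001.
C[3]: T = 0b01101000, S = E(K, T) = 0b00111011; 0b01000100 ⊕ 0b00111011 = 0b01111111.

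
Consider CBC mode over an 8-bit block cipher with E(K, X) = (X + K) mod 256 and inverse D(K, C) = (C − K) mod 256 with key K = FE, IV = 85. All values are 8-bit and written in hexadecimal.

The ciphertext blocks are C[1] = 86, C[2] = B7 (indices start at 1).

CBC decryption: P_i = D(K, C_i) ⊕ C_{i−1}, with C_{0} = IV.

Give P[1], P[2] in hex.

P[1] = 0D, P[2] = 3F

P[1]: D(K, 86) = 88; 88 ⊕ 85 = 0D.
P[2]: D(K, B7) = B9; B9 ⊕ 86 = 3F.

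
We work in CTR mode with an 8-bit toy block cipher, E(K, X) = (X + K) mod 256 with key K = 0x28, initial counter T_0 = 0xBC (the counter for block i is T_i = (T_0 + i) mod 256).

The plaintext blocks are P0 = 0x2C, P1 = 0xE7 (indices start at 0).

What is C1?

CTR encryption: S_i = E(K, T_i) where T_i is the counter for block i; C_i = P_i ⊕ S_i.
C0: T = 0xBC, S = E(K, T) = 0xE4; 0x2C ⊕ 0xE4 = 0xC8.
C1: T = 0xBD, S = E(K, T) = 0xE5; 0xE7 ⊕ 0xE5 = 0x02.

C1 = 0x02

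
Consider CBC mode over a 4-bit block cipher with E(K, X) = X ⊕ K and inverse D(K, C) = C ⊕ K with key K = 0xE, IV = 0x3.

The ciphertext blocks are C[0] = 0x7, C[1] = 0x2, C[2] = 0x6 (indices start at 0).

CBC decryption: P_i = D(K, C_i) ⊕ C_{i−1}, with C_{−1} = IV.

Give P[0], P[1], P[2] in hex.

P[0]: D(K, 0x7) = 0x9; 0x9 ⊕ 0x3 = 0xA.
P[1]: D(K, 0x2) = 0xC; 0xC ⊕ 0x7 = 0xB.
P[2]: D(K, 0x6) = 0x8; 0x8 ⊕ 0x2 = 0xA.

P[0] = 0xA, P[1] = 0xB, P[2] = 0xA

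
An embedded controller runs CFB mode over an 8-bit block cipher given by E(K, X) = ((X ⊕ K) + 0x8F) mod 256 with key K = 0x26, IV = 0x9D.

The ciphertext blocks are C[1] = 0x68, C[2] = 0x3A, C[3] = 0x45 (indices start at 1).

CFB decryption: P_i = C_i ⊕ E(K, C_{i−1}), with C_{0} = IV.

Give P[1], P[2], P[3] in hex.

P[1]: E(K, 0x9D) = 0x4A; 0x68 ⊕ 0x4A = 0x22.
P[2]: E(K, 0x68) = 0xDD; 0x3A ⊕ 0xDD = 0xE7.
P[3]: E(K, 0x3A) = 0xAB; 0x45 ⊕ 0xAB = 0xEE.

P[1] = 0x22, P[2] = 0xE7, P[3] = 0xEE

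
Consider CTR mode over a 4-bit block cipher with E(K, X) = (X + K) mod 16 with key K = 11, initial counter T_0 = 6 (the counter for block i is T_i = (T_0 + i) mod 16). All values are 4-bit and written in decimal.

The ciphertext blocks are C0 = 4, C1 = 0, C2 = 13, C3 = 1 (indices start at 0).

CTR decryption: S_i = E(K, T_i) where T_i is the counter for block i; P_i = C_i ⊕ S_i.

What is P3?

P3: T = 9, S = E(K, T) = 4; 1 ⊕ 4 = 5.

P3 = 5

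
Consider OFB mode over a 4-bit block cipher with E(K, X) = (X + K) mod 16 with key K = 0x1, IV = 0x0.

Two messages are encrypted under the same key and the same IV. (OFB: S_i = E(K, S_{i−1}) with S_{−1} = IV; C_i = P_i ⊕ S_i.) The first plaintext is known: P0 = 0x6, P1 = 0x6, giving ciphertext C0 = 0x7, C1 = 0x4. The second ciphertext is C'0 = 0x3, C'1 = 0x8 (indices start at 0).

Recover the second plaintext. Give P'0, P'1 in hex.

P'0 = 0x2, P'1 = 0xA

In OFB with a reused IV, both messages share the same keystream S_i, so C_i ⊕ C'_i = P_i ⊕ P'_i and thus P'_i = P_i ⊕ C_i ⊕ C'_i.
P'0: 0x6 ⊕ 0x7 ⊕ 0x3 = 0x2.
P'1: 0x6 ⊕ 0x4 ⊕ 0x8 = 0xA.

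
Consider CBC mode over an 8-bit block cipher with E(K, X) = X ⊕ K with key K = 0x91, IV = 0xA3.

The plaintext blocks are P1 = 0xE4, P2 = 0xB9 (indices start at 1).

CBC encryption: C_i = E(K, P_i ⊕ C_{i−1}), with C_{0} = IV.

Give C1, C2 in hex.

C1: P1 ⊕ 0xA3 = 0x47; E(K, 0x47) = 0xD6.
C2: P2 ⊕ 0xD6 = 0x6F; E(K, 0x6F) = 0xFE.

C1 = 0xD6, C2 = 0xFE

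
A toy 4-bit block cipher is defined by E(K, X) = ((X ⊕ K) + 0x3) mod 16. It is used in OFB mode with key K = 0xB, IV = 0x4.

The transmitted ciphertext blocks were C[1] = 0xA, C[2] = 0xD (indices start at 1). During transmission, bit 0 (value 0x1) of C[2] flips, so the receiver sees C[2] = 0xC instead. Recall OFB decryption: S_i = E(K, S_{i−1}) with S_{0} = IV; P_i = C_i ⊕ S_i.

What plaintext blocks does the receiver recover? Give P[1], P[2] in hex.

Only C[2] changed, to 0xC. In OFB, a change in C_i flips the same bit in P_i only; the keystream is unaffected. Decrypting the received ciphertext:
P[1]: S = E(K, 0x4) = 0x2; 0xA ⊕ 0x2 = 0x8.
P[2]: S = E(K, 0x2) = 0xC; 0xC ⊕ 0xC = 0x0.
Blocks that differ from the original plaintext: P[2].

P[1] = 0x8, P[2] = 0x0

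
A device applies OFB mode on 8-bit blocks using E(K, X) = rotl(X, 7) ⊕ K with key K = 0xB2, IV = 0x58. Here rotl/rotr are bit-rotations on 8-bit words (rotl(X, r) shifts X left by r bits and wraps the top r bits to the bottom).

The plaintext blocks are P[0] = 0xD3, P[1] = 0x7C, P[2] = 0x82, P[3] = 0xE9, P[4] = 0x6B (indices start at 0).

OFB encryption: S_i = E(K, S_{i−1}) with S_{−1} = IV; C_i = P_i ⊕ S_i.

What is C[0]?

C[0] = 0x4D

C[0]: S = E(K, 0x58) = 0x9E; 0xD3 ⊕ 0x9E = 0x4D.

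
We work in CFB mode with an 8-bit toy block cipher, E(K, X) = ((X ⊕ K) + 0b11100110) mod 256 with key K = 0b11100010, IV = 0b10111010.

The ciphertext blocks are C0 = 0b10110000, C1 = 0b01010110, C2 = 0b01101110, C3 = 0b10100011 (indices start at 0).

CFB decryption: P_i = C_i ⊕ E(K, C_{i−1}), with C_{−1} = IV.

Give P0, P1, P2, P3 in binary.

P0: E(K, 0b10111010) = 0b00111110; 0b10110000 ⊕ 0b00111110 = 0b10001110.
P1: E(K, 0b10110000) = 0b00111000; 0b01010110 ⊕ 0b00111000 = 0b01101110.
P2: E(K, 0b01010110) = 0b10011010; 0b01101110 ⊕ 0b10011010 = 0b11110100.
P3: E(K, 0b01101110) = 0b01110010; 0b10100011 ⊕ 0b01110010 = 0b11010001.

P0 = 0b10001110, P1 = 0b01101110, P2 = 0b11110100, P3 = 0b11010001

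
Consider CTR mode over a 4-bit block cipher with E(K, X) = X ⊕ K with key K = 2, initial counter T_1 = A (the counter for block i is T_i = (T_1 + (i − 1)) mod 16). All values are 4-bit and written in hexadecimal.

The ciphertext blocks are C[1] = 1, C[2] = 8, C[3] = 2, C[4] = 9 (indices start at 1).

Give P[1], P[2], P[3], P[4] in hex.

P[1] = 9, P[2] = 1, P[3] = C, P[4] = 6

CTR decryption: S_i = E(K, T_i) where T_i is the counter for block i; P_i = C_i ⊕ S_i.
P[1]: T = A, S = E(K, T) = 8; 1 ⊕ 8 = 9.
P[2]: T = B, S = E(K, T) = 9; 8 ⊕ 9 = 1.
P[3]: T = C, S = E(K, T) = E; 2 ⊕ E = C.
P[4]: T = D, S = E(K, T) = F; 9 ⊕ F = 6.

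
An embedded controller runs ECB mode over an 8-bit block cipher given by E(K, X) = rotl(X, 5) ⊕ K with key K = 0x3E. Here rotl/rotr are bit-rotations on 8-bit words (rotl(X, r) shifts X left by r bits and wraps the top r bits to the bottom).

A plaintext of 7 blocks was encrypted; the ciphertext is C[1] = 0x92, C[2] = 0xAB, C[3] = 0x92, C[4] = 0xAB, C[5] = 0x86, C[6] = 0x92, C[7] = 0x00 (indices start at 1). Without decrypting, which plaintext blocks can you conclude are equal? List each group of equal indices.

ECB encrypts each block independently with the same key, so equal ciphertext blocks imply equal plaintext blocks.
C[1] = C[3] = C[6] = 0x92, so P[1] = P[3] = P[6].
C[2] = C[4] = 0xAB, so P[2] = P[4].

P[1] = P[3] = P[6]; P[2] = P[4]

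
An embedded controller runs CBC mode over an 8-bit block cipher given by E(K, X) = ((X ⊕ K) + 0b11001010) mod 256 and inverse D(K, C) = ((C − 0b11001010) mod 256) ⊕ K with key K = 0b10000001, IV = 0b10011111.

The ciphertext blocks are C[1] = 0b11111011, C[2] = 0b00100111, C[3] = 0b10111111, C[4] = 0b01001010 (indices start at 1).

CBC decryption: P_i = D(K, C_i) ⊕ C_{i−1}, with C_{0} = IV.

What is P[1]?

P[1] = 0b00101111

P[1]: D(K, 0b11111011) = 0b10110000; 0b10110000 ⊕ 0b10011111 = 0b00101111.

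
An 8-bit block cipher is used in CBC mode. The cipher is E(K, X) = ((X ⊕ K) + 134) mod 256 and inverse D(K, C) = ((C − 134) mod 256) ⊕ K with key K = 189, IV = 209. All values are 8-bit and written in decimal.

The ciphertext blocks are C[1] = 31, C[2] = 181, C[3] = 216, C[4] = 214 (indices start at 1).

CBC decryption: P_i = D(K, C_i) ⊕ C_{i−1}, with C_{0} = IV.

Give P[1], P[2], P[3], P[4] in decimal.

P[1] = 245, P[2] = 141, P[3] = 90, P[4] = 53

P[1]: D(K, 31) = 36; 36 ⊕ 209 = 245.
P[2]: D(K, 181) = 146; 146 ⊕ 31 = 141.
P[3]: D(K, 216) = 239; 239 ⊕ 181 = 90.
P[4]: D(K, 214) = 237; 237 ⊕ 216 = 53.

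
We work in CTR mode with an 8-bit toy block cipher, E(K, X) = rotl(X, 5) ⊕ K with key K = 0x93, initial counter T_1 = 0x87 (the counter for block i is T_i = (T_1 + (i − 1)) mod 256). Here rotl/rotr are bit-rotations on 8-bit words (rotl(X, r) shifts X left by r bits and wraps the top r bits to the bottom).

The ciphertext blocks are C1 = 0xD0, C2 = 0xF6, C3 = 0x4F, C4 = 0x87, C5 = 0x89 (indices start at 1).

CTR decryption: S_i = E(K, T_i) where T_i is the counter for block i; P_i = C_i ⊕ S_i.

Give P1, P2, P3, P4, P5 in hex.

P1 = 0xB3, P2 = 0x74, P3 = 0xED, P4 = 0x45, P5 = 0x6B

P1: T = 0x87, S = E(K, T) = 0x63; 0xD0 ⊕ 0x63 = 0xB3.
P2: T = 0x88, S = E(K, T) = 0x82; 0xF6 ⊕ 0x82 = 0x74.
P3: T = 0x89, S = E(K, T) = 0xA2; 0x4F ⊕ 0xA2 = 0xED.
P4: T = 0x8A, S = E(K, T) = 0xC2; 0x87 ⊕ 0xC2 = 0x45.
P5: T = 0x8B, S = E(K, T) = 0xE2; 0x89 ⊕ 0xE2 = 0x6B.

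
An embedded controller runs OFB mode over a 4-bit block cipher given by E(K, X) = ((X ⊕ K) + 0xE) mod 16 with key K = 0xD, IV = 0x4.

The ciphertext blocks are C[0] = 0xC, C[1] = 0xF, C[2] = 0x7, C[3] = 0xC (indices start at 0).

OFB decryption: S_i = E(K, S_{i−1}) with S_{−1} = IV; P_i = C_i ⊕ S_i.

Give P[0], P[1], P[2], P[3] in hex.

P[0]: S = E(K, 0x4) = 0x7; 0xC ⊕ 0x7 = 0xB.
P[1]: S = E(K, 0x7) = 0x8; 0xF ⊕ 0x8 = 0x7.
P[2]: S = E(K, 0x8) = 0x3; 0x7 ⊕ 0x3 = 0x4.
P[3]: S = E(K, 0x3) = 0xC; 0xC ⊕ 0xC = 0x0.

P[0] = 0xB, P[1] = 0x7, P[2] = 0x4, P[3] = 0x0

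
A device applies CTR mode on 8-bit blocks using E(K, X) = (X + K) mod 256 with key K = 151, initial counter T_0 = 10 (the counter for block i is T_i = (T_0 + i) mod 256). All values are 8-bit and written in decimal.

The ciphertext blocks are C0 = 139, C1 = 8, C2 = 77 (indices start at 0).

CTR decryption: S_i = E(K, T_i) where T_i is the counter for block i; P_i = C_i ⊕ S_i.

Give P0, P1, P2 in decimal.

P0: T = 10, S = E(K, T) = 161; 139 ⊕ 161 = 42.
P1: T = 11, S = E(K, T) = 162; 8 ⊕ 162 = 170.
P2: T = 12, S = E(K, T) = 163; 77 ⊕ 163 = 238.

P0 = 42, P1 = 170, P2 = 238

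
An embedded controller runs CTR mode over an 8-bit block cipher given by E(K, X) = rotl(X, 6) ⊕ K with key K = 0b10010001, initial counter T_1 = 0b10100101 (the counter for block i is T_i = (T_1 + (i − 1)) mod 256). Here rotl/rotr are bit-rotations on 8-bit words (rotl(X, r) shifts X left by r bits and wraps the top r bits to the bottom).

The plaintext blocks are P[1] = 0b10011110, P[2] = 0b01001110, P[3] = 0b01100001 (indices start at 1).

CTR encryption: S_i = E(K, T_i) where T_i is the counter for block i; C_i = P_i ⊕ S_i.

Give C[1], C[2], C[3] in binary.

C[1] = 0b01100110, C[2] = 0b01110110, C[3] = 0b00011001

C[1]: T = 0b10100101, S = E(K, T) = 0b11111000; 0b10011110 ⊕ 0b11111000 = 0b01100110.
C[2]: T = 0b10100110, S = E(K, T) = 0b00111000; 0b01001110 ⊕ 0b00111000 = 0b01110110.
C[3]: T = 0b10100111, S = E(K, T) = 0b01111000; 0b01100001 ⊕ 0b01111000 = 0b00011001.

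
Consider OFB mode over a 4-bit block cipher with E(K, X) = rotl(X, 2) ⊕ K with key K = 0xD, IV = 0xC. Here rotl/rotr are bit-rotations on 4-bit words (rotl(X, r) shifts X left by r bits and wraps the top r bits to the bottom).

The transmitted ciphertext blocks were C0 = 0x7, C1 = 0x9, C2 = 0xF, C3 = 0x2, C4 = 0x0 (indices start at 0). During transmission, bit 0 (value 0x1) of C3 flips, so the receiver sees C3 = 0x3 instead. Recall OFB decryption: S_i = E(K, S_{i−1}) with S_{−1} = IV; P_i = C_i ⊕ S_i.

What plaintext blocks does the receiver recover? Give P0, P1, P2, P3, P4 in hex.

Only C3 changed, to 0x3. In OFB, a change in C_i flips the same bit in P_i only; the keystream is unaffected. Decrypting the received ciphertext:
P0: S = E(K, 0xC) = 0xE; 0x7 ⊕ 0xE = 0x9.
P1: S = E(K, 0xE) = 0x6; 0x9 ⊕ 0x6 = 0xF.
P2: S = E(K, 0x6) = 0x4; 0xF ⊕ 0x4 = 0xB.
P3: S = E(K, 0x4) = 0xC; 0x3 ⊕ 0xC = 0xF.
P4: S = E(K, 0xC) = 0xE; 0x0 ⊕ 0xE = 0xE.
Blocks that differ from the original plaintext: P3.

P0 = 0x9, P1 = 0xF, P2 = 0xB, P3 = 0xF, P4 = 0xE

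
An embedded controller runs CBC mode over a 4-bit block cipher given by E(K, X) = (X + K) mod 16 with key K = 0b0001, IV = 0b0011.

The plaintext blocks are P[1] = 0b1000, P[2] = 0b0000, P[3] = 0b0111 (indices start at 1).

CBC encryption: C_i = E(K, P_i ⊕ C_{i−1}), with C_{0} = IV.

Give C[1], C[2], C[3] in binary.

C[1] = 0b1100, C[2] = 0b1101, C[3] = 0b1011

C[1]: P[1] ⊕ 0b0011 = 0b1011; E(K, 0b1011) = 0b1100.
C[2]: P[2] ⊕ 0b1100 = 0b1100; E(K, 0b1100) = 0b1101.
C[3]: P[3] ⊕ 0b1101 = 0b1010; E(K, 0b1010) = 0b1011.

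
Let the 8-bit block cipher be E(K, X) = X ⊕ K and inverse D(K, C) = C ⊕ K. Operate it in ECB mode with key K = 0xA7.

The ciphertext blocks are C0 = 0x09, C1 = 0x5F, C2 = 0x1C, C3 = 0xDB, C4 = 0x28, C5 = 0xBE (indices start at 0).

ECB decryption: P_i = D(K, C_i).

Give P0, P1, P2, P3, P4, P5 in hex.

P0 = 0xAE, P1 = 0xF8, P2 = 0xBB, P3 = 0x7C, P4 = 0x8F, P5 = 0x19

P0: D(K, 0x09) = 0xAE.
P1: D(K, 0x5F) = 0xF8.
P2: D(K, 0x1C) = 0xBB.
P3: D(K, 0xDB) = 0x7C.
P4: D(K, 0x28) = 0x8F.
P5: D(K, 0xBE) = 0x19.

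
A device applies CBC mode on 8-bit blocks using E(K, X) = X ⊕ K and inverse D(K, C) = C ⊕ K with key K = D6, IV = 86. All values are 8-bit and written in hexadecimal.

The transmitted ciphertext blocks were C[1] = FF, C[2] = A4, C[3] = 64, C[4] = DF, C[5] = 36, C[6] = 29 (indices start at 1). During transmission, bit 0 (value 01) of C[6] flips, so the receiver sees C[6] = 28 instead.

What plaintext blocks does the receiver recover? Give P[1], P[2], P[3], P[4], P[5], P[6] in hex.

CBC decryption: P_i = D(K, C_i) ⊕ C_{i−1}, with C_{0} = IV.
Only C[6] changed, to 28. In CBC, a change in C_i garbles P_i and flips the same bit in P_{i+1}. Decrypting the received ciphertext:
P[1]: D(K, FF) = 29; 29 ⊕ 86 = AF.
P[2]: D(K, A4) = 72; 72 ⊕ FF = 8D.
P[3]: D(K, 64) = B2; B2 ⊕ A4 = 16.
P[4]: D(K, DF) = 09; 09 ⊕ 64 = 6D.
P[5]: D(K, 36) = E0; E0 ⊕ DF = 3F.
P[6]: D(K, 28) = FE; FE ⊕ 36 = C8.
Blocks that differ from the original plaintext: P[6].

P[1] = AF, P[2] = 8D, P[3] = 16, P[4] = 6D, P[5] = 3F, P[6] = C8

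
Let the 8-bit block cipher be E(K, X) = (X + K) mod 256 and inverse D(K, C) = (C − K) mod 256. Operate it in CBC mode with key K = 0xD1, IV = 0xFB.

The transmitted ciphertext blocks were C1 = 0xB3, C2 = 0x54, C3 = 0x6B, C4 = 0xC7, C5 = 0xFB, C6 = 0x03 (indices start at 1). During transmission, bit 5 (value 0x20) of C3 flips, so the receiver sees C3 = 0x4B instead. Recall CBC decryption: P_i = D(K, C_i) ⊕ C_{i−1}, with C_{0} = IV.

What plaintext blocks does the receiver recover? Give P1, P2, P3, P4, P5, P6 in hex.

Only C3 changed, to 0x4B. In CBC, a change in C_i garbles P_i and flips the same bit in P_{i+1}. Decrypting the received ciphertext:
P1: D(K, 0xB3) = 0xE2; 0xE2 ⊕ 0xFB = 0x19.
P2: D(K, 0x54) = 0x83; 0x83 ⊕ 0xB3 = 0x30.
P3: D(K, 0x4B) = 0x7A; 0x7A ⊕ 0x54 = 0x2E.
P4: D(K, 0xC7) = 0xF6; 0xF6 ⊕ 0x4B = 0xBD.
P5: D(K, 0xFB) = 0x2A; 0x2A ⊕ 0xC7 = 0xED.
P6: D(K, 0x03) = 0x32; 0x32 ⊕ 0xFB = 0xC9.
Blocks that differ from the original plaintext: P3, P4.

P1 = 0x19, P2 = 0x30, P3 = 0x2E, P4 = 0xBD, P5 = 0xED, P6 = 0xC9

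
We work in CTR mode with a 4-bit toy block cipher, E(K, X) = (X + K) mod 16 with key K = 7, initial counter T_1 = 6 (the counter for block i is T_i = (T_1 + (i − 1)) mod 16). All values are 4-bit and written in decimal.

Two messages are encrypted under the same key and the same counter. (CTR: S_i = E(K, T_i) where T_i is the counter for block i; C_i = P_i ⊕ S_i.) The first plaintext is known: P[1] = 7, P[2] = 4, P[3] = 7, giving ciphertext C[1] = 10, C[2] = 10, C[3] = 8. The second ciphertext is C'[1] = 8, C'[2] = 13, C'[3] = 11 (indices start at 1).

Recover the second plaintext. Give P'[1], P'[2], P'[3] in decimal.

P'[1] = 5, P'[2] = 3, P'[3] = 4

In CTR with a reused counter, both messages share the same keystream S_i, so C_i ⊕ C'_i = P_i ⊕ P'_i and thus P'_i = P_i ⊕ C_i ⊕ C'_i.
P'[1]: 7 ⊕ 10 ⊕ 8 = 5.
P'[2]: 4 ⊕ 10 ⊕ 13 = 3.
P'[3]: 7 ⊕ 8 ⊕ 11 = 4.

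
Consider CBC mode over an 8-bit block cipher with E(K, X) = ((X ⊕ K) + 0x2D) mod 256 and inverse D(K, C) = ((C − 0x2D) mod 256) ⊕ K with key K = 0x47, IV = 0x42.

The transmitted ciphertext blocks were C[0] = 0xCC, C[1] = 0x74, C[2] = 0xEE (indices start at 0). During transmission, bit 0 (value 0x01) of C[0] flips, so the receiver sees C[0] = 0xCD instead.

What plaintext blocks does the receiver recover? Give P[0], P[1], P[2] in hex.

P[0] = 0xA5, P[1] = 0xCD, P[2] = 0xF2

CBC decryption: P_i = D(K, C_i) ⊕ C_{i−1}, with C_{−1} = IV.
Only C[0] changed, to 0xCD. In CBC, a change in C_i garbles P_i and flips the same bit in P_{i+1}. Decrypting the received ciphertext:
P[0]: D(K, 0xCD) = 0xE7; 0xE7 ⊕ 0x42 = 0xA5.
P[1]: D(K, 0x74) = 0x00; 0x00 ⊕ 0xCD = 0xCD.
P[2]: D(K, 0xEE) = 0x86; 0x86 ⊕ 0x74 = 0xF2.
Blocks that differ from the original plaintext: P[0], P[1].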